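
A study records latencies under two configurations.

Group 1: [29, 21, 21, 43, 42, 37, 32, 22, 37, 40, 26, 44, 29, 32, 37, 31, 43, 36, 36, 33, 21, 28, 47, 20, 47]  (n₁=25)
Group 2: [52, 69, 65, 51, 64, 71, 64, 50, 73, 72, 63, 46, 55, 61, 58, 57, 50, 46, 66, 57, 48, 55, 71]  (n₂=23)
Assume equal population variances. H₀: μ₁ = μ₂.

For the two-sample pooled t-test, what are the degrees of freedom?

df = n₁ + n₂ − 2 = 25 + 23 − 2 = 46

degrees of freedom = 46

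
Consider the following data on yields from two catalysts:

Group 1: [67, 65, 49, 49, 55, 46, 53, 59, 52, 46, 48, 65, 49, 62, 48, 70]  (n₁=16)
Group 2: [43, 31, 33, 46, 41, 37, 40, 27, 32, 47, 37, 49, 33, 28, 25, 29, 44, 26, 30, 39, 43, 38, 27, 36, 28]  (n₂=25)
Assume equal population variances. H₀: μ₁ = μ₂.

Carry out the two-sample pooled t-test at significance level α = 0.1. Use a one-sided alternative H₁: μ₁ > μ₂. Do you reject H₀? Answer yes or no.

reject H₀: yes

x̄₁=55.188, s₁=8.224, n₁=16
x̄₂=35.560, s₂=7.240, n₂=25
s_p² = [15·8.224² + 24·7.240²]/39 = 58.2717
SE = √(s_p²·(1/16+1/25)) = 2.4439
t = (55.188−35.560)/2.4439 = 8.0311
df = 39
p-value (one-sided, H₁ greater) = 0.00000
At α=0.1: p < α → reject H₀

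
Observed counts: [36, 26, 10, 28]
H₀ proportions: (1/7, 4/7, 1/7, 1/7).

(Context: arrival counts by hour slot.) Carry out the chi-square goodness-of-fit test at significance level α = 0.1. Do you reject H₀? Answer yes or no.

reject H₀: yes

n = 100; E_i = n·p_i = [14.29, 57.14, 14.29, 14.29]
χ² = (36−14.29)²/14.29 + (26−57.14)²/57.14 + (10−14.29)²/14.29 + (28−14.29)²/14.29 = 64.4300
df = 3
p-value (upper-tail) = 0.00000
At α=0.1: p < α → reject H₀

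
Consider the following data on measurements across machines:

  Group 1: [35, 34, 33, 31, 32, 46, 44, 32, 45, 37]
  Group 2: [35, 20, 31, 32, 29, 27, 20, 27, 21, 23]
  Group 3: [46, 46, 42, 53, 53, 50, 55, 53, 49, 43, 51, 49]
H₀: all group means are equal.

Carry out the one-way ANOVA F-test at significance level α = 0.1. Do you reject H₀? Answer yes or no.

Group means [36.90, 26.50, 49.17], grand mean 38.250
SSB = Σnᵢ(x̄ᵢ−x̄)² = 2828.933; SSW = ΣΣ(x−x̄ᵢ)² = 757.067
MSB = 2828.933/2 = 1414.4667; MSW = 757.067/29 = 26.1057
F = MSB/MSW = 54.1822
df = (2, 29)
p-value (upper-tail) = 0.00000
At α=0.1: p < α → reject H₀

reject H₀: yes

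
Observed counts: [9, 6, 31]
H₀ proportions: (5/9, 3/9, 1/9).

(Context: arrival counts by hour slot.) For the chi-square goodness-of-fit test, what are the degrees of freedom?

df = k − 1 = 3 − 1 = 2

degrees of freedom = 2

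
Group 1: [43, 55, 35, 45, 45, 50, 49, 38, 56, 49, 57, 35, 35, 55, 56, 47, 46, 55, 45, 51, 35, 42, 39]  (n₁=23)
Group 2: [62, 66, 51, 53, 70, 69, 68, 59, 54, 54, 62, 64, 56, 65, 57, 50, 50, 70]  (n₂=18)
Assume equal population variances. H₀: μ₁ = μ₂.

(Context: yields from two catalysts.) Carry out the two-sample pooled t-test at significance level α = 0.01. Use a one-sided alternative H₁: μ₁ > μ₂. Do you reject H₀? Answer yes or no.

reject H₀: no

x̄₁=46.217, s₁=7.531, n₁=23
x̄₂=60.000, s₂=7.104, n₂=18
s_p² = [22·7.531² + 17·7.104²]/39 = 53.9978
SE = √(s_p²·(1/23+1/18)) = 2.3125
t = (46.217−60.000)/2.3125 = -5.9601
df = 39
p-value (one-sided, H₁ greater) = 1.00000
At α=0.01: p ≥ α → fail to reject H₀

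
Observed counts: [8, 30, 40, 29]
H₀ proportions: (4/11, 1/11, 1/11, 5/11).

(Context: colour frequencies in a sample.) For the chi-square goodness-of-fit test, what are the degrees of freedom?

df = k − 1 = 4 − 1 = 3

degrees of freedom = 3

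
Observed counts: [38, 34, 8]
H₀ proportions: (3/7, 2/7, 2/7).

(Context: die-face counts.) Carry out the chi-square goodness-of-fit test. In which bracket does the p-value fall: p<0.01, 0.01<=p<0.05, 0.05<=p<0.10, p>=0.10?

p-value bracket: p<0.01

n = 80; E_i = n·p_i = [34.29, 22.86, 22.86]
χ² = (38−34.29)²/34.29 + (34−22.86)²/22.86 + (8−22.86)²/22.86 = 15.4917
df = 2
p-value (upper-tail) = 0.00043
→ bracket: p<0.01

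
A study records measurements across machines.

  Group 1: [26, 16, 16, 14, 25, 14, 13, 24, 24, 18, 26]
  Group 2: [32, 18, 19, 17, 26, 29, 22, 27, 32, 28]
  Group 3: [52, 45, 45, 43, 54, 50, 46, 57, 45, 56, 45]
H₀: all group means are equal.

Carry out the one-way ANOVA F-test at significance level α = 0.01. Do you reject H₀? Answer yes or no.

Group means [19.64, 25.00, 48.91], grand mean 31.375
SSB = Σnᵢ(x̄ᵢ−x̄)² = 5304.045; SSW = ΣΣ(x−x̄ᵢ)² = 827.455
MSB = 5304.045/2 = 2652.0227; MSW = 827.455/29 = 28.5329
F = MSB/MSW = 92.9461
df = (2, 29)
p-value (upper-tail) = 0.00000
At α=0.01: p < α → reject H₀

reject H₀: yes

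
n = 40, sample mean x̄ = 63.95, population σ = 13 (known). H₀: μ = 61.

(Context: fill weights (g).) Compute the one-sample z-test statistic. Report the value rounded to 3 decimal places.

test statistic = 1.435

SE = σ/√n = 13/√40 = 2.0555
z = (x̄−μ₀)/SE = (63.95−61)/2.0555 = 1.4352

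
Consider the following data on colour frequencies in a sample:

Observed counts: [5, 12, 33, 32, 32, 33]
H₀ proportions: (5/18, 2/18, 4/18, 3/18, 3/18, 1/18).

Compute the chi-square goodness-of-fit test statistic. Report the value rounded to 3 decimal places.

n = 147; E_i = n·p_i = [40.83, 16.33, 32.67, 24.50, 24.50, 8.17]
χ² = (5−40.83)²/40.83 + (12−16.33)²/16.33 + (33−32.67)²/32.67 + (32−24.50)²/24.50 + (32−24.50)²/24.50 + (33−8.17)²/8.17 = 112.7041
df = 5

test statistic = 112.704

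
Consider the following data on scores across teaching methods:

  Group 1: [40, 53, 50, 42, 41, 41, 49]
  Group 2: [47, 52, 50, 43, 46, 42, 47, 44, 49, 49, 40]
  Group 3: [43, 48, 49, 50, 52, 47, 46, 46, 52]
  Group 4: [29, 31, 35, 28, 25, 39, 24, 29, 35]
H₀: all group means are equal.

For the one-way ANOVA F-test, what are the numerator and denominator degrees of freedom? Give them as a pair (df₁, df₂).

k = 4 groups, N = 36 total
df = (k−1, N−k) = (4−1, 36−4) = (3, 32)

degrees of freedom = [3, 32]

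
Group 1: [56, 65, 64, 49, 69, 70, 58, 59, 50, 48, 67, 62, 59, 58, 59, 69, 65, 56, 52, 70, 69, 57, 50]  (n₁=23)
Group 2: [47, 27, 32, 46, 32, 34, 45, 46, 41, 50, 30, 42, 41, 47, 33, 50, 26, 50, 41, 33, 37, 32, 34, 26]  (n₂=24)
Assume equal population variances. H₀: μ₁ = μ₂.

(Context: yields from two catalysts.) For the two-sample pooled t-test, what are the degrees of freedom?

degrees of freedom = 45

df = n₁ + n₂ − 2 = 23 + 24 − 2 = 45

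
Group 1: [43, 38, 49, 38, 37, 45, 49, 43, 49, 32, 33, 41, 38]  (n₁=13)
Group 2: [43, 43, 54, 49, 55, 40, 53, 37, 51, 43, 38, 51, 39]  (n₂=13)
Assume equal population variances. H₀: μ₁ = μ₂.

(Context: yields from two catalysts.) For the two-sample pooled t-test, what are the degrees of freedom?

df = n₁ + n₂ − 2 = 13 + 13 − 2 = 24

degrees of freedom = 24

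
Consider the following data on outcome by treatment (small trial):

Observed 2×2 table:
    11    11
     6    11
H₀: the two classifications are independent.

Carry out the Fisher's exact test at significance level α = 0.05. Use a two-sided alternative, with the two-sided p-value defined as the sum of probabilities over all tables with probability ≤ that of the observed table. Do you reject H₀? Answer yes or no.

reject H₀: no

Margins: r₁=22, r₂=17, c₁=17, c₂=22, n=39
p_obs = C(22,11)·C(17,6)/C(39,17); sum pmf over tables with pmf ≤ p_obs
p-value (two-sided) = 0.51651
At α=0.05: p ≥ α → fail to reject H₀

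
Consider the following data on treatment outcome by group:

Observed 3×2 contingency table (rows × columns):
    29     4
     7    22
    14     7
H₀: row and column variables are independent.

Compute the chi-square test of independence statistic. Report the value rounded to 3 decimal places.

Row totals [33, 29, 21], col totals [50, 33], n=83
χ² = (29−19.88)²/19.88 + (4−13.12)²/13.12 + (7−17.47)²/17.47 + (22−11.53)²/11.53 + (14−12.65)²/12.65 + (7−8.35)²/8.35 = 26.6682
df = 2

test statistic = 26.668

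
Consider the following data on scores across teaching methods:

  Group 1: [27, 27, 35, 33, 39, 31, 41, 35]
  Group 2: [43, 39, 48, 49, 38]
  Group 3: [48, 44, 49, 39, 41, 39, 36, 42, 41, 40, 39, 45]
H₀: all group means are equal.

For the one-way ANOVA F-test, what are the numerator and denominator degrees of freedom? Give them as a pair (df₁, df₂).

k = 3 groups, N = 25 total
df = (k−1, N−k) = (3−1, 25−3) = (2, 22)

degrees of freedom = [2, 22]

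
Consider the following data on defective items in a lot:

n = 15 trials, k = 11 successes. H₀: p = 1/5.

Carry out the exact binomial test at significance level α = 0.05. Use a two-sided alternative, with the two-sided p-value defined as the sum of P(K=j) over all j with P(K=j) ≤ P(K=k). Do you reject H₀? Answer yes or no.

reject H₀: yes

Exact binomial: n=15, k=11, p₀=1/5=0.2000
P(X=j) = C(n,j)·p₀^j·(1−p₀)^(n−j); p = Σ P(X=j) over j with P(X=j) ≤ P(X=11)
p-value (two-sided) = 0.00001
At α=0.05: p < α → reject H₀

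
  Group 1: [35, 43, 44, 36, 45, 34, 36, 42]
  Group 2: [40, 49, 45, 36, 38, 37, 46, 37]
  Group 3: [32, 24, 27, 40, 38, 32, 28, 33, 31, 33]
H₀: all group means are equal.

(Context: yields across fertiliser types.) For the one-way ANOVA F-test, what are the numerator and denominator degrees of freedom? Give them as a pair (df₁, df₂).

degrees of freedom = [2, 23]

k = 3 groups, N = 26 total
df = (k−1, N−k) = (3−1, 26−3) = (2, 23)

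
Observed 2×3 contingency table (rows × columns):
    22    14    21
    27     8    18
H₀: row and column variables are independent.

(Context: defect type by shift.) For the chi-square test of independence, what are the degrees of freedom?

df = (r−1)(c−1) = (2−1)·(3−1) = 2

degrees of freedom = 2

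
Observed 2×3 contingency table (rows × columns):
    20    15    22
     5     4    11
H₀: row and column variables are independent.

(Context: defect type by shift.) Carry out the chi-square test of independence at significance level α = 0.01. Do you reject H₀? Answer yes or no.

reject H₀: no

Row totals [57, 20], col totals [25, 19, 33], n=77
χ² = (20−18.51)²/18.51 + (15−14.06)²/14.06 + (22−24.43)²/24.43 + (5−6.49)²/6.49 + (4−4.94)²/4.94 + (11−8.57)²/8.57 = 1.6329
df = 2
p-value (upper-tail) = 0.44200
At α=0.01: p ≥ α → fail to reject H₀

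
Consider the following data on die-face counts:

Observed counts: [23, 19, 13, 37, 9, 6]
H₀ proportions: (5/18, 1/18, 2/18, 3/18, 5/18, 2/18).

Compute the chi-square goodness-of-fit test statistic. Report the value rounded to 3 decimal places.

test statistic = 68.262

n = 107; E_i = n·p_i = [29.72, 5.94, 11.89, 17.83, 29.72, 11.89]
χ² = (23−29.72)²/29.72 + (19−5.94)²/5.94 + (13−11.89)²/11.89 + (37−17.83)²/17.83 + (9−29.72)²/29.72 + (6−11.89)²/11.89 = 68.2617
df = 5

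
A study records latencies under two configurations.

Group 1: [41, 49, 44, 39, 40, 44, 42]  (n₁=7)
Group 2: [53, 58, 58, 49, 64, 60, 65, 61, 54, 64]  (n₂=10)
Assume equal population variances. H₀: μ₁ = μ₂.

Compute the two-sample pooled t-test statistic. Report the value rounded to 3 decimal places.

test statistic = -6.981

x̄₁=42.714, s₁=3.352, n₁=7
x̄₂=58.600, s₂=5.296, n₂=10
s_p² = [6·3.352² + 9·5.296²]/15 = 21.3219
SE = √(s_p²·(1/7+1/10)) = 2.2756
t = (42.714−58.600)/2.2756 = -6.9810
df = 15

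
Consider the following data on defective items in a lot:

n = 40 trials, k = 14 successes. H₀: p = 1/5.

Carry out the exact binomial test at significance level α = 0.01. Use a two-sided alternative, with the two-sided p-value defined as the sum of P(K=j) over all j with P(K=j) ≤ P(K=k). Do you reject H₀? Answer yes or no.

reject H₀: no

Exact binomial: n=40, k=14, p₀=1/5=0.2000
P(X=j) = C(n,j)·p₀^j·(1−p₀)^(n−j); p = Σ P(X=j) over j with P(X=j) ≤ P(X=14)
p-value (two-sided) = 0.02735
At α=0.01: p ≥ α → fail to reject H₀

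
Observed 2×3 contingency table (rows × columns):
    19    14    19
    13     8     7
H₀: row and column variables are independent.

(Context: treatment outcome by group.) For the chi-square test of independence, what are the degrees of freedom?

df = (r−1)(c−1) = (2−1)·(3−1) = 2

degrees of freedom = 2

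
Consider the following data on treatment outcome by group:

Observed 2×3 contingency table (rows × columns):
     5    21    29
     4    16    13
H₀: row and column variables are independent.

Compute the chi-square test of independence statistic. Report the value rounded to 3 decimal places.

test statistic = 1.474

Row totals [55, 33], col totals [9, 37, 42], n=88
χ² = (5−5.62)²/5.62 + (21−23.12)²/23.12 + (29−26.25)²/26.25 + (4−3.38)²/3.38 + (16−13.88)²/13.88 + (13−15.75)²/15.75 = 1.4742
df = 2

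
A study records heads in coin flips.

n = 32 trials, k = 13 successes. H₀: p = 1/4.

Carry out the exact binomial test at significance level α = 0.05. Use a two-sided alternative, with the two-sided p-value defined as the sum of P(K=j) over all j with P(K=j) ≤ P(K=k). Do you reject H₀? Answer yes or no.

Exact binomial: n=32, k=13, p₀=1/4=0.2500
P(X=j) = C(n,j)·p₀^j·(1−p₀)^(n−j); p = Σ P(X=j) over j with P(X=j) ≤ P(X=13)
p-value (two-sided) = 0.06291
At α=0.05: p ≥ α → fail to reject H₀

reject H₀: no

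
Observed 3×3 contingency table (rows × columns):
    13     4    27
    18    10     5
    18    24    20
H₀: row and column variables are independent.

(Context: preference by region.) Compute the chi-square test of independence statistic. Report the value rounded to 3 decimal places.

Row totals [44, 33, 62], col totals [49, 38, 52], n=139
χ² = (13−15.51)²/15.51 + (4−12.03)²/12.03 + (27−16.46)²/16.46 + (18−11.63)²/11.63 + (10−9.02)²/9.02 + (5−12.35)²/12.35 + (18−21.86)²/21.86 + (24−16.95)²/16.95 + (20−23.19)²/23.19 = 24.5279
df = 4

test statistic = 24.528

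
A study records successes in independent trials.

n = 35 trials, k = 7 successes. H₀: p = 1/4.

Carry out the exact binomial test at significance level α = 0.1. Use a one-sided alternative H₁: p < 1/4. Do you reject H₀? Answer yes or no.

reject H₀: no

Exact binomial: n=35, k=7, p₀=1/4=0.2500
P(X≤7) from Σ C(n,i)·p₀^i·(1−p₀)^(n−i)
p-value (one-sided, H₁ less) = 0.32228
At α=0.1: p ≥ α → fail to reject H₀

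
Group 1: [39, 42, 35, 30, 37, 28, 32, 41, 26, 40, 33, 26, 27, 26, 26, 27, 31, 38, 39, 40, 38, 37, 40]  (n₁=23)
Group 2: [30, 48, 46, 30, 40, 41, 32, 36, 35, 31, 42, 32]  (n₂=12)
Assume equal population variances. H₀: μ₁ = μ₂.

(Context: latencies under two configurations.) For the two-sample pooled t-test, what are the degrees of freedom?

df = n₁ + n₂ − 2 = 23 + 12 − 2 = 33

degrees of freedom = 33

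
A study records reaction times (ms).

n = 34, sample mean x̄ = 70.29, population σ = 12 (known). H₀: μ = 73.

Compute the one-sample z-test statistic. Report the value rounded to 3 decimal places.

test statistic = -1.317

SE = σ/√n = 12/√34 = 2.0580
z = (x̄−μ₀)/SE = (70.29−73)/2.0580 = -1.3168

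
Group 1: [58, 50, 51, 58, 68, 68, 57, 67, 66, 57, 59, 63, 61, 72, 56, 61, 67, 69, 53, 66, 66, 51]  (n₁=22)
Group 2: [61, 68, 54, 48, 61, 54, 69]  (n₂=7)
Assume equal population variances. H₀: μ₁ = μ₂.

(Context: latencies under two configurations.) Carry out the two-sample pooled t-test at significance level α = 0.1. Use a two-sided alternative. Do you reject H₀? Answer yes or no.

reject H₀: no

x̄₁=61.091, s₁=6.539, n₁=22
x̄₂=59.286, s₂=7.740, n₂=7
s_p² = [21·6.539² + 6·7.740²]/27 = 46.5647
SE = √(s_p²·(1/22+1/7)) = 2.9612
t = (61.091−59.286)/2.9612 = 0.6096
df = 27
p-value (two-sided) = 0.54721
At α=0.1: p ≥ α → fail to reject H₀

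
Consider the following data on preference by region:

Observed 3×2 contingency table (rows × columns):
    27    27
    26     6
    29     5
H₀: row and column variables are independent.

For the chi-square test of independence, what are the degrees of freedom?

degrees of freedom = 2

df = (r−1)(c−1) = (3−1)·(2−1) = 2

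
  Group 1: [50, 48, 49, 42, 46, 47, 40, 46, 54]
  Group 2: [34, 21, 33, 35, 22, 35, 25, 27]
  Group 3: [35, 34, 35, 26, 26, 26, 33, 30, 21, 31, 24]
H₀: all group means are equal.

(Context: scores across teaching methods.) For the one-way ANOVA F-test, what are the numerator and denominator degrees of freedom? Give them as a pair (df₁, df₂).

k = 3 groups, N = 28 total
df = (k−1, N−k) = (3−1, 28−3) = (2, 25)

degrees of freedom = [2, 25]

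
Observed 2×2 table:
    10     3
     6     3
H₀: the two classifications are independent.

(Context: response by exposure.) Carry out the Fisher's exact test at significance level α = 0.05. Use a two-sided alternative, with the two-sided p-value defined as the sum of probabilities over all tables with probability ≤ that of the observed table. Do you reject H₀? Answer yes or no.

Margins: r₁=13, r₂=9, c₁=16, c₂=6, n=22
p_obs = C(13,10)·C(9,6)/C(22,16); sum pmf over tables with pmf ≤ p_obs
p-value (two-sided) = 0.65502
At α=0.05: p ≥ α → fail to reject H₀

reject H₀: no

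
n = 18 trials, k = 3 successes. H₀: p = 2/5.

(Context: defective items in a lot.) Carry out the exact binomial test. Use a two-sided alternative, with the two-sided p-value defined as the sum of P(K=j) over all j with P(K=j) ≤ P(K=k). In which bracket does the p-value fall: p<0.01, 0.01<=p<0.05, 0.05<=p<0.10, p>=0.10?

p-value bracket: 0.05<=p<0.10

Exact binomial: n=18, k=3, p₀=2/5=0.4000
P(X=j) = C(n,j)·p₀^j·(1−p₀)^(n−j); p = Σ P(X=j) over j with P(X=j) ≤ P(X=3)
p-value (two-sided) = 0.05306
→ bracket: 0.05<=p<0.10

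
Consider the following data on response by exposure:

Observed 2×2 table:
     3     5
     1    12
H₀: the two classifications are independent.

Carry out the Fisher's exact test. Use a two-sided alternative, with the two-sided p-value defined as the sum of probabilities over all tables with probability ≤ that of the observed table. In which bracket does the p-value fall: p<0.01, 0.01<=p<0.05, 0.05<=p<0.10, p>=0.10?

Margins: r₁=8, r₂=13, c₁=4, c₂=17, n=21
p_obs = C(8,3)·C(13,1)/C(21,4); sum pmf over tables with pmf ≤ p_obs
p-value (two-sided) = 0.25280
→ bracket: p>=0.10

p-value bracket: p>=0.10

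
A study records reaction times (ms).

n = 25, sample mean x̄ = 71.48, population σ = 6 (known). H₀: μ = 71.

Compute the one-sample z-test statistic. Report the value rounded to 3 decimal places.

SE = σ/√n = 6/√25 = 1.2000
z = (x̄−μ₀)/SE = (71.48−71)/1.2000 = 0.4000

test statistic = 0.400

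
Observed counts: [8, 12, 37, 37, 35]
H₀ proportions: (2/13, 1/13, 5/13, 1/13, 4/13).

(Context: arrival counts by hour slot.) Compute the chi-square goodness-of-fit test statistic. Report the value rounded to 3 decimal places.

n = 129; E_i = n·p_i = [19.85, 9.92, 49.62, 9.92, 39.69]
χ² = (8−19.85)²/19.85 + (12−9.92)²/9.92 + (37−49.62)²/49.62 + (37−9.92)²/9.92 + (35−39.69)²/39.69 = 85.1523
df = 4

test statistic = 85.152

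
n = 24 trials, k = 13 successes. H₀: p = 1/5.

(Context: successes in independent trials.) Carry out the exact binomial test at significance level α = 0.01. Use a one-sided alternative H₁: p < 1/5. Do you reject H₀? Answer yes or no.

reject H₀: no

Exact binomial: n=24, k=13, p₀=1/5=0.2000
P(X≤13) from Σ C(n,i)·p₀^i·(1−p₀)^(n−i)
p-value (one-sided, H₁ less) = 0.99996
At α=0.01: p ≥ α → fail to reject H₀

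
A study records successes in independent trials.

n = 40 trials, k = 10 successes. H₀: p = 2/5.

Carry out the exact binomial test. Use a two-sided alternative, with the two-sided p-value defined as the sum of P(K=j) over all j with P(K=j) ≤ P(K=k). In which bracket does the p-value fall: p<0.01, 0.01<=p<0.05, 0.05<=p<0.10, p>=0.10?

p-value bracket: 0.05<=p<0.10

Exact binomial: n=40, k=10, p₀=2/5=0.4000
P(X=j) = C(n,j)·p₀^j·(1−p₀)^(n−j); p = Σ P(X=j) over j with P(X=j) ≤ P(X=10)
p-value (two-sided) = 0.05413
→ bracket: 0.05<=p<0.10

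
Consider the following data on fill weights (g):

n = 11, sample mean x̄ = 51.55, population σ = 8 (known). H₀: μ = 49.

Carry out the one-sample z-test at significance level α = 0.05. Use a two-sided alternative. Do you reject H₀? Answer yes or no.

SE = σ/√n = 8/√11 = 2.4121
z = (x̄−μ₀)/SE = (51.55−49)/2.4121 = 1.0572
p-value (two-sided) = 0.29043
At α=0.05: p ≥ α → fail to reject H₀

reject H₀: no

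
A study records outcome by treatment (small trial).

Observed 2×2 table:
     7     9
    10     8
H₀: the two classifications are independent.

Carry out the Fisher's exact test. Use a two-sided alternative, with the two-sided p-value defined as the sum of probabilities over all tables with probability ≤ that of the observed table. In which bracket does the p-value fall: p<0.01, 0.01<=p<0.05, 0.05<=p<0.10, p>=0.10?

p-value bracket: p>=0.10

Margins: r₁=16, r₂=18, c₁=17, c₂=17, n=34
p_obs = C(16,7)·C(18,10)/C(34,17); sum pmf over tables with pmf ≤ p_obs
p-value (two-sided) = 0.73186
→ bracket: p>=0.10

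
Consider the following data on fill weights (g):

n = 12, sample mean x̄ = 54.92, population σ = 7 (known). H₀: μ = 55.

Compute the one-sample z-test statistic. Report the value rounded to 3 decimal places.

SE = σ/√n = 7/√12 = 2.0207
z = (x̄−μ₀)/SE = (54.92−55)/2.0207 = -0.0396

test statistic = -0.040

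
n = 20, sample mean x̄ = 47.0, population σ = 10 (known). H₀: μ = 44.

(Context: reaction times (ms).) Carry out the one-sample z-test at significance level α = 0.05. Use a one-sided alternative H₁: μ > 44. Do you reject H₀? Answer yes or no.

SE = σ/√n = 10/√20 = 2.2361
z = (x̄−μ₀)/SE = (47.0−44)/2.2361 = 1.3416
p-value (one-sided, H₁ greater) = 0.08986
At α=0.05: p ≥ α → fail to reject H₀

reject H₀: no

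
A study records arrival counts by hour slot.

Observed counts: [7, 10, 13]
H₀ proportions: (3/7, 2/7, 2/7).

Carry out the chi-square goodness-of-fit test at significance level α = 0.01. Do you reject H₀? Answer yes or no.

reject H₀: no

n = 30; E_i = n·p_i = [12.86, 8.57, 8.57]
χ² = (7−12.86)²/12.86 + (10−8.57)²/8.57 + (13−8.57)²/8.57 = 5.1944
df = 2
p-value (upper-tail) = 0.07448
At α=0.01: p ≥ α → fail to reject H₀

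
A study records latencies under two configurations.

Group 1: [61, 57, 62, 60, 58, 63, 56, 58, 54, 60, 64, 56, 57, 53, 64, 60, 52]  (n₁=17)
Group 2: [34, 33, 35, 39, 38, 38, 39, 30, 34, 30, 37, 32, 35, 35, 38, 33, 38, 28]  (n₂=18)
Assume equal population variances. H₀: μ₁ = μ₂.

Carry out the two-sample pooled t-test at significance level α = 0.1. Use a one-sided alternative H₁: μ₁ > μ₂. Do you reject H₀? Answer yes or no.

reject H₀: yes

x̄₁=58.529, s₁=3.676, n₁=17
x̄₂=34.778, s₂=3.335, n₂=18
s_p² = [16·3.676² + 17·3.335²]/33 = 12.2832
SE = √(s_p²·(1/17+1/18)) = 1.1853
t = (58.529−34.778)/1.1853 = 20.0384
df = 33
p-value (one-sided, H₁ greater) = 0.00000
At α=0.1: p < α → reject H₀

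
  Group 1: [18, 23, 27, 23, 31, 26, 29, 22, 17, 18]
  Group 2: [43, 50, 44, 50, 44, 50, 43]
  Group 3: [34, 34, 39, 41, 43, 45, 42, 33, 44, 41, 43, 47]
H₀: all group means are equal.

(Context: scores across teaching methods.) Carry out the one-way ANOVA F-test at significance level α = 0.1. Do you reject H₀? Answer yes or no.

reject H₀: yes

Group means [23.40, 46.29, 40.50], grand mean 36.000
SSB = Σnᵢ(x̄ᵢ−x̄)² = 2571.171; SSW = ΣΣ(x−x̄ᵢ)² = 516.829
MSB = 2571.171/2 = 1285.5857; MSW = 516.829/26 = 19.8780
F = MSB/MSW = 64.6737
df = (2, 26)
p-value (upper-tail) = 0.00000
At α=0.1: p < α → reject H₀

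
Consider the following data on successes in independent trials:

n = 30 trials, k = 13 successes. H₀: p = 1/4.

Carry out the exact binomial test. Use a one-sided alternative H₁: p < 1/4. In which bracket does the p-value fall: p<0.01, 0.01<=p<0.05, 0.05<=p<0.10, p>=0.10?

p-value bracket: p>=0.10

Exact binomial: n=30, k=13, p₀=1/4=0.2500
P(X≤13) from Σ C(n,i)·p₀^i·(1−p₀)^(n−i)
p-value (one-sided, H₁ less) = 0.99182
→ bracket: p>=0.10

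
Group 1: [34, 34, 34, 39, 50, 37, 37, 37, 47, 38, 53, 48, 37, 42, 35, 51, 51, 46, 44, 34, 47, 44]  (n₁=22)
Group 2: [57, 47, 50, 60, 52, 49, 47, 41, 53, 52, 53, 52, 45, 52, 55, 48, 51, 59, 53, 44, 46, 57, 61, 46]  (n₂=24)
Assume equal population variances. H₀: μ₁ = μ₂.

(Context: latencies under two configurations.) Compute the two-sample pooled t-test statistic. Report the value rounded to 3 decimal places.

x̄₁=41.773, s₁=6.495, n₁=22
x̄₂=51.250, s₂=5.227, n₂=24
s_p² = [21·6.495² + 23·5.227²]/44 = 34.4174
SE = √(s_p²·(1/22+1/24)) = 1.7316
t = (41.773−51.250)/1.7316 = -5.4731
df = 44

test statistic = -5.473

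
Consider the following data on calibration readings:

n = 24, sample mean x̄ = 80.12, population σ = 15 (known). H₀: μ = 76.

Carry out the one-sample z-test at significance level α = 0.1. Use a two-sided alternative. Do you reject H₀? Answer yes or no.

SE = σ/√n = 15/√24 = 3.0619
z = (x̄−μ₀)/SE = (80.12−76)/3.0619 = 1.3456
p-value (two-sided) = 0.17844
At α=0.1: p ≥ α → fail to reject H₀

reject H₀: no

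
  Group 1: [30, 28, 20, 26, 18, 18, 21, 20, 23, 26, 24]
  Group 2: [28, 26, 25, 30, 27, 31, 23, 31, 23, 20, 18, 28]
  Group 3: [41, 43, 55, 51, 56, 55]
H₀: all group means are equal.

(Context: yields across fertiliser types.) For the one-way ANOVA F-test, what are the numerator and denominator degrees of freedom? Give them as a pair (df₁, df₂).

k = 3 groups, N = 29 total
df = (k−1, N−k) = (3−1, 29−3) = (2, 26)

degrees of freedom = [2, 26]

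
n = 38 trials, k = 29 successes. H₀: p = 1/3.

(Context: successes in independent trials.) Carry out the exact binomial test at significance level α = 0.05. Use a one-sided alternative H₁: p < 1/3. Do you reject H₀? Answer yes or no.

reject H₀: no

Exact binomial: n=38, k=29, p₀=1/3=0.3333
P(X≤29) from Σ C(n,i)·p₀^i·(1−p₀)^(n−i)
p-value (one-sided, H₁ less) = 1.00000
At α=0.05: p ≥ α → fail to reject H₀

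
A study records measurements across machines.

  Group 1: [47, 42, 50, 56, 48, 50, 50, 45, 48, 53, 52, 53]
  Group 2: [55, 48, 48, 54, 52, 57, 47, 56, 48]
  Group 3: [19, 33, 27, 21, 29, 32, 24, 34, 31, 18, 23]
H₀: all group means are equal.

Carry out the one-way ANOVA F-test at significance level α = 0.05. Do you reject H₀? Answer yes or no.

Group means [49.50, 51.67, 26.45], grand mean 42.188
SSB = Σnᵢ(x̄ᵢ−x̄)² = 4173.148; SSW = ΣΣ(x−x̄ᵢ)² = 619.727
MSB = 4173.148/2 = 2086.5739; MSW = 619.727/29 = 21.3699
F = MSB/MSW = 97.6408
df = (2, 29)
p-value (upper-tail) = 0.00000
At α=0.05: p < α → reject H₀

reject H₀: yes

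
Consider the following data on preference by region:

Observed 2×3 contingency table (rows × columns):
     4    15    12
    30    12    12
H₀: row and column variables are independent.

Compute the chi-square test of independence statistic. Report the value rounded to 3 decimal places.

Row totals [31, 54], col totals [34, 27, 24], n=85
χ² = (4−12.40)²/12.40 + (15−9.85)²/9.85 + (12−8.75)²/8.75 + (30−21.60)²/21.60 + (12−17.15)²/17.15 + (12−15.25)²/15.25 = 15.0976
df = 2

test statistic = 15.098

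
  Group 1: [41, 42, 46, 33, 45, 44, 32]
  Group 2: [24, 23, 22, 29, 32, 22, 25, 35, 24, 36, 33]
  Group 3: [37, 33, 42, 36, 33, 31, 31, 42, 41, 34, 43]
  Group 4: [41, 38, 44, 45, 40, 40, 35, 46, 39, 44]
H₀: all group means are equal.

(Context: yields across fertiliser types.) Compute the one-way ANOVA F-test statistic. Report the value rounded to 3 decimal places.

Group means [40.43, 27.73, 36.64, 41.20], grand mean 35.974
SSB = Σnᵢ(x̄ᵢ−x̄)² = 1164.933; SSW = ΣΣ(x−x̄ᵢ)² = 810.042
MSB = 1164.933/3 = 388.3109; MSW = 810.042/35 = 23.1440
F = MSB/MSW = 16.7780
df = (3, 35)

test statistic = 16.778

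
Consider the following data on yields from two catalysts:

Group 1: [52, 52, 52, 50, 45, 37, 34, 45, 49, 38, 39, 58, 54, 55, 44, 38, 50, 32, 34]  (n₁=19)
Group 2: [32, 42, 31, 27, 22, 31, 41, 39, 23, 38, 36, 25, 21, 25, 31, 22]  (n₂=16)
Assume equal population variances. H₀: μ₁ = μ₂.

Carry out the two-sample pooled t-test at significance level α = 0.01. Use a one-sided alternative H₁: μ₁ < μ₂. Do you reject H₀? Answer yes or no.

x̄₁=45.158, s₁=8.071, n₁=19
x̄₂=30.375, s₂=7.154, n₂=16
s_p² = [18·8.071² + 15·7.154²]/33 = 58.7963
SE = √(s_p²·(1/19+1/16)) = 2.6018
t = (45.158−30.375)/2.6018 = 5.6818
df = 33
p-value (one-sided, H₁ less) = 1.00000
At α=0.01: p ≥ α → fail to reject H₀

reject H₀: no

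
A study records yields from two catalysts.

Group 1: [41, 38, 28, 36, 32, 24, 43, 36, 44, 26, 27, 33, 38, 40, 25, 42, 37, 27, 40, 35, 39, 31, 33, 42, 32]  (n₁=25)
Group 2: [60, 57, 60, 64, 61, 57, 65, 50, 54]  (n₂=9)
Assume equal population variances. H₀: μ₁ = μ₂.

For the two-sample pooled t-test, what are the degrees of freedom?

df = n₁ + n₂ − 2 = 25 + 9 − 2 = 32

degrees of freedom = 32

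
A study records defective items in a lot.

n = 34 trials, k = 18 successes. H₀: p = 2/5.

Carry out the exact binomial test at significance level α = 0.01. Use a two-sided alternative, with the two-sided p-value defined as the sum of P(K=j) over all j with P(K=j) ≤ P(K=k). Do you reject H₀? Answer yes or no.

Exact binomial: n=34, k=18, p₀=2/5=0.4000
P(X=j) = C(n,j)·p₀^j·(1−p₀)^(n−j); p = Σ P(X=j) over j with P(X=j) ≤ P(X=18)
p-value (two-sided) = 0.16033
At α=0.01: p ≥ α → fail to reject H₀

reject H₀: no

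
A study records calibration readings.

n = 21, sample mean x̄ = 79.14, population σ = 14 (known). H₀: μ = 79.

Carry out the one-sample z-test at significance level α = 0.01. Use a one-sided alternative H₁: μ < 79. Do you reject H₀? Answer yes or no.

SE = σ/√n = 14/√21 = 3.0551
z = (x̄−μ₀)/SE = (79.14−79)/3.0551 = 0.0458
p-value (one-sided, H₁ less) = 0.51828
At α=0.01: p ≥ α → fail to reject H₀

reject H₀: no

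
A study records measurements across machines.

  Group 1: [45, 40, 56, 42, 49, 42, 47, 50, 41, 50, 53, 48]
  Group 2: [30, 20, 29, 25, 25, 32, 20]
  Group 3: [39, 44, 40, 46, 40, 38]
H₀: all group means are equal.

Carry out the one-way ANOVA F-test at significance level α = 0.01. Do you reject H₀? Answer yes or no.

Group means [46.92, 25.86, 41.17], grand mean 39.640
SSB = Σnᵢ(x̄ᵢ−x̄)² = 1979.153; SSW = ΣΣ(x−x̄ᵢ)² = 462.607
MSB = 1979.153/2 = 989.5764; MSW = 462.607/22 = 21.0276
F = MSB/MSW = 47.0608
df = (2, 22)
p-value (upper-tail) = 0.00000
At α=0.01: p < α → reject H₀

reject H₀: yes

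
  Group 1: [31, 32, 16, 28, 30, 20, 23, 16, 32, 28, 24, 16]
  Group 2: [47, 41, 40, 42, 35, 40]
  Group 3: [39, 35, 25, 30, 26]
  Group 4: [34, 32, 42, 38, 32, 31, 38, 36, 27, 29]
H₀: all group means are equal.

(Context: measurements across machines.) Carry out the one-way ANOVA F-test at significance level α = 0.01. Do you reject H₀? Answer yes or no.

Group means [24.67, 40.83, 31.00, 33.90], grand mean 31.364
SSB = Σnᵢ(x̄ᵢ−x̄)² = 1141.236; SSW = ΣΣ(x−x̄ᵢ)² = 856.400
MSB = 1141.236/3 = 380.4121; MSW = 856.400/29 = 29.5310
F = MSB/MSW = 12.8818
df = (3, 29)
p-value (upper-tail) = 0.00002
At α=0.01: p < α → reject H₀

reject H₀: yes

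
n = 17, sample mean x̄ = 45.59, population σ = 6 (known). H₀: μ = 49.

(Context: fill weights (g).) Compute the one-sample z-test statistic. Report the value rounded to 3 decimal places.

test statistic = -2.343

SE = σ/√n = 6/√17 = 1.4552
z = (x̄−μ₀)/SE = (45.59−49)/1.4552 = -2.3433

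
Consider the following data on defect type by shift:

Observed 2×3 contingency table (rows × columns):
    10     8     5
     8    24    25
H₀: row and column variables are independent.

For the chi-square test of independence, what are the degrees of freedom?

df = (r−1)(c−1) = (2−1)·(3−1) = 2

degrees of freedom = 2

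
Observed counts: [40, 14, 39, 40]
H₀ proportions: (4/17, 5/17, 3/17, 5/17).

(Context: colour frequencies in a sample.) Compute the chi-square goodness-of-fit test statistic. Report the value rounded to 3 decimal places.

n = 133; E_i = n·p_i = [31.29, 39.12, 23.47, 39.12]
χ² = (40−31.29)²/31.29 + (14−39.12)²/39.12 + (39−23.47)²/23.47 + (40−39.12)²/39.12 = 28.8451
df = 3

test statistic = 28.845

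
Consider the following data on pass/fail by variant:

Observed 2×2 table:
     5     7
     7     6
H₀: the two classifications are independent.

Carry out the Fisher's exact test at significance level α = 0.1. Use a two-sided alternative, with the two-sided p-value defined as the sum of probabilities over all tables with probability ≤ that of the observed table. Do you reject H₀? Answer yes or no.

reject H₀: no

Margins: r₁=12, r₂=13, c₁=12, c₂=13, n=25
p_obs = C(12,5)·C(13,7)/C(25,12); sum pmf over tables with pmf ≤ p_obs
p-value (two-sided) = 0.69510
At α=0.1: p ≥ α → fail to reject H₀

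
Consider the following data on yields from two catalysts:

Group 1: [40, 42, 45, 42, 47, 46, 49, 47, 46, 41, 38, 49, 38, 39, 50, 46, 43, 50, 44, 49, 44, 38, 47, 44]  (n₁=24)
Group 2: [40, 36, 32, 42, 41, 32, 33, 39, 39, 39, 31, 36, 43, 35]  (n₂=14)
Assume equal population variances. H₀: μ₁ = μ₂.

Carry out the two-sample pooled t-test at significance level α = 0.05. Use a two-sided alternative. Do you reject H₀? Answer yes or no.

reject H₀: yes

x̄₁=44.333, s₁=3.908, n₁=24
x̄₂=37.000, s₂=3.981, n₂=14
s_p² = [23·3.908² + 13·3.981²]/36 = 15.4815
SE = √(s_p²·(1/24+1/14)) = 1.3232
t = (44.333−37.000)/1.3232 = 5.5421
df = 36
p-value (two-sided) = 0.00000
At α=0.05: p < α → reject H₀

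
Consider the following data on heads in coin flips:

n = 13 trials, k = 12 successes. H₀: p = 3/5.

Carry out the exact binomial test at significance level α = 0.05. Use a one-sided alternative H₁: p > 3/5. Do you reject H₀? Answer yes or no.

reject H₀: yes

Exact binomial: n=13, k=12, p₀=3/5=0.6000
P(X≥12) from Σ C(n,i)·p₀^i·(1−p₀)^(n−i)
p-value (one-sided, H₁ greater) = 0.01263
At α=0.05: p < α → reject H₀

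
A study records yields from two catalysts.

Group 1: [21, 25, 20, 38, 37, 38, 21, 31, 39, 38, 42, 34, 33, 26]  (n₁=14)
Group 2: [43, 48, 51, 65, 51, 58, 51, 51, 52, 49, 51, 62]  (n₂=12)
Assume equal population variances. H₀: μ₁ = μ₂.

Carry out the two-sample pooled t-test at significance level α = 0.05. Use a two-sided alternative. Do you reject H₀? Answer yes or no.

x̄₁=31.643, s₁=7.632, n₁=14
x̄₂=52.667, s₂=6.110, n₂=12
s_p² = [13·7.632² + 11·6.110²]/24 = 48.6617
SE = √(s_p²·(1/14+1/12)) = 2.7443
t = (31.643−52.667)/2.7443 = -7.6610
df = 24
p-value (two-sided) = 0.00000
At α=0.05: p < α → reject H₀

reject H₀: yes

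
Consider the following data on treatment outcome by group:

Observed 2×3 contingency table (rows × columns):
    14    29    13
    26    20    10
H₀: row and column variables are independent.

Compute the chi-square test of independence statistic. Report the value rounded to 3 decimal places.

Row totals [56, 56], col totals [40, 49, 23], n=112
χ² = (14−20.00)²/20.00 + (29−24.50)²/24.50 + (13−11.50)²/11.50 + (26−20.00)²/20.00 + (20−24.50)²/24.50 + (10−11.50)²/11.50 = 5.6444
df = 2

test statistic = 5.644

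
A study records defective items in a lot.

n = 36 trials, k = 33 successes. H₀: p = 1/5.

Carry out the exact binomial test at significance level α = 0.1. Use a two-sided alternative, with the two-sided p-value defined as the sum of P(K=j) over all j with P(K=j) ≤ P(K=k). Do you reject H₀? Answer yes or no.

Exact binomial: n=36, k=33, p₀=1/5=0.2000
P(X=j) = C(n,j)·p₀^j·(1−p₀)^(n−j); p = Σ P(X=j) over j with P(X=j) ≤ P(X=33)
p-value (two-sided) = 0.00000
At α=0.1: p < α → reject H₀

reject H₀: yes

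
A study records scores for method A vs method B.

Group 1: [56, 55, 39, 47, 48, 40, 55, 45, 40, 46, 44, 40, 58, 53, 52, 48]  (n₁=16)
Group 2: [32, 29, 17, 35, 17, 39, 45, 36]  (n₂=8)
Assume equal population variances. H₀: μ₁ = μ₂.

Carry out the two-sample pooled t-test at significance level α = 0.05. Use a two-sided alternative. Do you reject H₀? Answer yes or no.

x̄₁=47.875, s₁=6.355, n₁=16
x̄₂=31.250, s₂=9.982, n₂=8
s_p² = [15·6.355² + 7·9.982²]/22 = 59.2386
SE = √(s_p²·(1/16+1/8)) = 3.3328
t = (47.875−31.250)/3.3328 = 4.9884
df = 22
p-value (two-sided) = 0.00005
At α=0.05: p < α → reject H₀

reject H₀: yes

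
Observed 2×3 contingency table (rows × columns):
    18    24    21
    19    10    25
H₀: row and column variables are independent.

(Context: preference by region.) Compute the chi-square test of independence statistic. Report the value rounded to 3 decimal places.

Row totals [63, 54], col totals [37, 34, 46], n=117
χ² = (18−19.92)²/19.92 + (24−18.31)²/18.31 + (21−24.77)²/24.77 + (19−17.08)²/17.08 + (10−15.69)²/15.69 + (25−21.23)²/21.23 = 5.4797
df = 2

test statistic = 5.480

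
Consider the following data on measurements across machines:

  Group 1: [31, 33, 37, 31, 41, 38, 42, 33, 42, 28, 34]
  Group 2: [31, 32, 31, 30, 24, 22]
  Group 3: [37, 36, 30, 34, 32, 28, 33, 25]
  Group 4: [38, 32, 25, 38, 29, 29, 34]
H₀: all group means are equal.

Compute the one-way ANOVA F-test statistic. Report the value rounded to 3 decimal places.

test statistic = 3.276

Group means [35.45, 28.33, 31.88, 32.14], grand mean 32.500
SSB = Σnᵢ(x̄ᵢ−x̄)² = 204.207; SSW = ΣΣ(x−x̄ᵢ)² = 581.793
MSB = 204.207/3 = 68.0691; MSW = 581.793/28 = 20.7783
F = MSB/MSW = 3.2760
df = (3, 28)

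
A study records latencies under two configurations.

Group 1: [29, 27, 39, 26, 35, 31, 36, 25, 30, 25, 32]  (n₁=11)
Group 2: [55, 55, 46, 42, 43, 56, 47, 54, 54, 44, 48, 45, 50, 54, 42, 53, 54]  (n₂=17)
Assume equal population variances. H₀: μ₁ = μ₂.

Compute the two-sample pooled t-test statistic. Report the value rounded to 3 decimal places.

x̄₁=30.455, s₁=4.698, n₁=11
x̄₂=49.529, s₂=5.137, n₂=17
s_p² = [10·4.698² + 16·5.137²]/26 = 24.7293
SE = √(s_p²·(1/11+1/17)) = 1.9243
t = (30.455−49.529)/1.9243 = -9.9128
df = 26

test statistic = -9.913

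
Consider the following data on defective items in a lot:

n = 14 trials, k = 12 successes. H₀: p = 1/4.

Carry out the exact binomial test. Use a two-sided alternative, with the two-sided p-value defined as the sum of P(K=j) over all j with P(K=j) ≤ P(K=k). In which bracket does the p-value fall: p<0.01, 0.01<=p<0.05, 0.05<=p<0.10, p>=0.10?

Exact binomial: n=14, k=12, p₀=1/4=0.2500
P(X=j) = C(n,j)·p₀^j·(1−p₀)^(n−j); p = Σ P(X=j) over j with P(X=j) ≤ P(X=12)
p-value (two-sided) = 0.00000
→ bracket: p<0.01

p-value bracket: p<0.01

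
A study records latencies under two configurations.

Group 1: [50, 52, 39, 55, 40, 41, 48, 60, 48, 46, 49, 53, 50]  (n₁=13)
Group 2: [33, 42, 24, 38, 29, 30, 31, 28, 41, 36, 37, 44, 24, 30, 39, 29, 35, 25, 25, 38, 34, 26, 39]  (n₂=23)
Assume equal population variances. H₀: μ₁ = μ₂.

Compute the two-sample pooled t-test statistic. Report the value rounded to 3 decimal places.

x̄₁=48.538, s₁=6.036, n₁=13
x̄₂=32.913, s₂=6.164, n₂=23
s_p² = [12·6.036² + 22·6.164²]/34 = 37.4428
SE = √(s_p²·(1/13+1/23)) = 2.1232
t = (48.538−32.913)/2.1232 = 7.3592
df = 34

test statistic = 7.359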